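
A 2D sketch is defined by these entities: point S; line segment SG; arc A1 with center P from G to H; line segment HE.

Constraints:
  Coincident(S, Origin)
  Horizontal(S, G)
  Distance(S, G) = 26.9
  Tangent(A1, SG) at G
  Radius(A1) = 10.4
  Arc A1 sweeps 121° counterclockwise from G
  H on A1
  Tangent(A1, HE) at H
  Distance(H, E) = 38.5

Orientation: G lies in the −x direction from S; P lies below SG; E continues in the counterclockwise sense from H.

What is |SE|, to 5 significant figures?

51.311

On A1, G sits at bearing 90° from P; a 121° counterclockwise sweep puts H at bearing 211°, so H = P + 10.4·(cos 211°, sin 211°) = (-35.815, -15.756). Tangency of A1 to HE means the radius PH is perpendicular to HE, so HE runs along (−sin 211°, cos 211°); with |HE| = 38.5, E = (-15.986, -48.757). Then |SE| = |E − S| = 51.311.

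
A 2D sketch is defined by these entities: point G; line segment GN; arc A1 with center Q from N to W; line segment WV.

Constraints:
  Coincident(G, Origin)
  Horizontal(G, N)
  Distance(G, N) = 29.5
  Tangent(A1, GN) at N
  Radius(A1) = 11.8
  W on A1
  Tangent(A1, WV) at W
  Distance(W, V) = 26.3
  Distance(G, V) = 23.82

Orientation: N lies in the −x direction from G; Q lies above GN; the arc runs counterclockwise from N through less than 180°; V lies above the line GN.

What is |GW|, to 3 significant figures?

21.1

G is at the origin; G and N share the same y with |GN| = 29.5 and N on the −x side, so N = (-29.5, 0.00). Since A1 is tangent to GN there, QN ⟂ GN, so Q = N + (0, 11.8) = (-29.5, 11.8). Since QW ⟂ WV (tangency), |QV| = √(11.8² + 26.3²) = 28.8 regardless of where W sits on A1. So V lies on both circle(G, 23.82) and circle(Q, 28.8); the above-GN intersection is V = (-3.20, 23.6). W is the foot of the tangent from V: W = (-20.7, 3.96).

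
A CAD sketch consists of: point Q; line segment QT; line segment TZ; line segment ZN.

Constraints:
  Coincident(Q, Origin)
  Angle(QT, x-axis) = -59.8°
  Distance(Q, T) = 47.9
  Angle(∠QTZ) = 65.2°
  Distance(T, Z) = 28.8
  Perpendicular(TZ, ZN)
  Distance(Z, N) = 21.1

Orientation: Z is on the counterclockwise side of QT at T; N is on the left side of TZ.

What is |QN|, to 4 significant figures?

24.02

Q is at the origin; QT runs at -59.8° with length 47.9, so T = 47.9·(cos -59.8°, sin -59.8°) = (24.09, -41.40). ∠QTZ = 65.2°, so TZ runs at -59.8° + (180° − 65.2°) = 55.00° from the x-axis; with |TZ| = 28.8, Z = T + 28.8·(cos 55.00°, sin 55.00°) = (40.61, -17.81). The perpendicularity gives ZN at right angles to TZ; with |ZN| = 21.1 on the left of TZ, N = Z + 21.1·(-0.8192, 0.5736) = (23.33, -5.705). Then |QN| = |N − Q| = 24.02.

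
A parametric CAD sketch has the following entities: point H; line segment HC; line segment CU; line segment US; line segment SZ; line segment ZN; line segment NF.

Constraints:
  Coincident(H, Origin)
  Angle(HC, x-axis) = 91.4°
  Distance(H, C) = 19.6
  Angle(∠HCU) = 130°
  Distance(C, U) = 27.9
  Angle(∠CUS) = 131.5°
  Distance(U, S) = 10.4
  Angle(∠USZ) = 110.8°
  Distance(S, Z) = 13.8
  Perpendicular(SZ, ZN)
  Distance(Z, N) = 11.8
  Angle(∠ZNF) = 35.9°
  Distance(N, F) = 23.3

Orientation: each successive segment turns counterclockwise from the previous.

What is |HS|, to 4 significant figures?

47.94

∠HCU = 130.0° gives CU at 141.4° from the x-axis; with |CU| = 27.9, U = (-22.28, 37.00). ∠CUS = 131.5° gives US at -170.1° from the x-axis; with |US| = 10.4, S = (-32.53, 35.21). Then |HS| = |S − H| = 47.94.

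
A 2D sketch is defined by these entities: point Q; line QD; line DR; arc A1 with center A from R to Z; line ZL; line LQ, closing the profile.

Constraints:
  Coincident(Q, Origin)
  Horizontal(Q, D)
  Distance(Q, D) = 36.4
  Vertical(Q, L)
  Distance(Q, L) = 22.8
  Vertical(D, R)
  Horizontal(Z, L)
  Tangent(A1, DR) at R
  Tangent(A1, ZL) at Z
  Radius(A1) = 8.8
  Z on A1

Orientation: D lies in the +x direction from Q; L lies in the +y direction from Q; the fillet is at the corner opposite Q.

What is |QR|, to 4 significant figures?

39.00

Q is at the origin; Q and D share the same y with |QD| = 36.4 and D on the +x side, so D = (36.40, 0.000). QL is vertical with |QL| = 22.8 and L on the +y side, so L = (0.000, 22.80). The virtual corner opposite Q is at (36.40, 22.80). A1 meets DR tangentially, so AR is at right angles to DR and the tangent condition forces AZ to be normal to ZL, with radius 8.8, so the center A sits 8.8 in from both sides at A = (27.60, 14.00). That places the tangent points at R = (36.40, 14.00) on DR and Z = (27.60, 22.80) on ZL. Then |QR| = |R − Q| = 39.00.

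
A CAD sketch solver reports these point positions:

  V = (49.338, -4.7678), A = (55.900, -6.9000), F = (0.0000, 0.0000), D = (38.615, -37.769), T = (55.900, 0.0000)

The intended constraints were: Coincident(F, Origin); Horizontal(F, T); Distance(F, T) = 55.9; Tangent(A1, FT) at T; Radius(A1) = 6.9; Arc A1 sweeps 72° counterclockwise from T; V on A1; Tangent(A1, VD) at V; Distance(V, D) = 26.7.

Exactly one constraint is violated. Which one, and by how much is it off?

Distance(V, D) = 26.7 — off by 8.00.

F = (0.00, 0.00) ✓; F.y = 0.00, T.y = 0.00 ✓; |FT| = 55.90 ✓; ∠(AT, TF) = 90.00° ✓; |AT| = 6.900 ✓; bearing(A→V) − bearing(A→T) = 72.00° ✓; |AV| = 6.900 ✓; ∠(AV, VD) = 90.00° ✓; |VD| = 34.70 ✗.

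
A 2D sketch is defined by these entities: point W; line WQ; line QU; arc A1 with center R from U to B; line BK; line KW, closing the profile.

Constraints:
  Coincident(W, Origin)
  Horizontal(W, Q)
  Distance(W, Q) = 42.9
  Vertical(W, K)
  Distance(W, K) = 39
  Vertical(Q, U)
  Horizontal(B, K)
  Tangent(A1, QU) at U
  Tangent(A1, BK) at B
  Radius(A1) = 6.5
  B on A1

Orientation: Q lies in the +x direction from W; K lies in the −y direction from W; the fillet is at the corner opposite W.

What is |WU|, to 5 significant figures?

53.821

The virtual corner opposite W is at (42.900, -39.000). Tangency of A1 to QU means the radius RU is perpendicular to QU and A1 meets BK tangentially, so RB is at right angles to BK, with radius 6.5, so the center R sits 6.5 in from both sides at R = (36.400, -32.500). That places the tangent points at U = (42.900, -32.500) on QU and B = (36.400, -39.000) on BK. Then |WU| = |U − W| = 53.821.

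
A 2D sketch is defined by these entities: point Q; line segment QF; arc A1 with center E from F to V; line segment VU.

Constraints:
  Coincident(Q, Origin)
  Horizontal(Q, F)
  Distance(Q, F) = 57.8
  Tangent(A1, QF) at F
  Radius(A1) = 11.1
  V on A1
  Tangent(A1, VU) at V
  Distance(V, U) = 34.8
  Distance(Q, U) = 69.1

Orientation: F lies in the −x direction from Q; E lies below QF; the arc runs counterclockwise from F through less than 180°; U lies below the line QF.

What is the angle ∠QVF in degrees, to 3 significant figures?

45.7°

Checks: |EV| = 11.10 ✓; ∠(EV, VU) = 90.00° ✓; |VU| = 34.80 ✓; |QU| = 69.10 ✓.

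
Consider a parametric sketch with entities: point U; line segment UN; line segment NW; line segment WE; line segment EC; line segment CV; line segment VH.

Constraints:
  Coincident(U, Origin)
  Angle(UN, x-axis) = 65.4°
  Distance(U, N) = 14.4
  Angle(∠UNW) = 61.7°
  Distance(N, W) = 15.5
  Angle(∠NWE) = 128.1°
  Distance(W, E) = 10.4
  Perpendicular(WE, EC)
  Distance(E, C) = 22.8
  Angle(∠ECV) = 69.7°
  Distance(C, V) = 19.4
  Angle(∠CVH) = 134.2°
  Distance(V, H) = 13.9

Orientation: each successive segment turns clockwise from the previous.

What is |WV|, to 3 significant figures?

17.9

U is at the origin; UN runs at 65.4° with length 14.4, so N = (5.99, 13.1). ∠UNW = 61.7° gives NW at -52.9° from the x-axis; with |NW| = 15.5, W = (15.3, 0.730). ∠NWE = 128.1° gives WE at -105° from the x-axis; with |WE| = 10.4, E = (12.7, -9.32). WE ⟂ EC, so EC runs at 165°; with |EC| = 22.8, C = (-9.36, -3.50). ∠ECV = 69.7° gives CV at 54.9° from the x-axis; with |CV| = 19.4, V = (1.80, 12.4). Then |WV| = |V − W| = 17.9.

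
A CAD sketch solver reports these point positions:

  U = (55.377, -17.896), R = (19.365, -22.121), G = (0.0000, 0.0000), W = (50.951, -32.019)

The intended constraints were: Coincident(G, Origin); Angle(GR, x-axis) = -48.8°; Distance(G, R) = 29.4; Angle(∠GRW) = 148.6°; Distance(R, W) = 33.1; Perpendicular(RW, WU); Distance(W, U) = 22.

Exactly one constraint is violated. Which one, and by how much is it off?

Distance(W, U) = 22 — off by 7.20.

G = (0.00, 0.00) ✓; GR at -48.80° ✓; |GR| = 29.40 ✓; ∠GRW = 148.6° ✓; |RW| = 33.10 ✓; ∠(RW, WU) = 90.00° ✓; |WU| = 14.80 ✗.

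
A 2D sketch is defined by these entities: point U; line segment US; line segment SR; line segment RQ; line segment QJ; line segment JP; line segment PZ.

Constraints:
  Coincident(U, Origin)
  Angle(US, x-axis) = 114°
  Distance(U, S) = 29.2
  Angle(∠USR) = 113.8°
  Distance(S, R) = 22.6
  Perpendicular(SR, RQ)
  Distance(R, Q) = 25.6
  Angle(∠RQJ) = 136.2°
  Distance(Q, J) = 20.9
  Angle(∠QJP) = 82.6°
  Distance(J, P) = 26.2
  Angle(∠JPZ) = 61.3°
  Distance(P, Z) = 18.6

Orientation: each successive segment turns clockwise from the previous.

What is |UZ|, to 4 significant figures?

23.88

U is at the origin; US runs at 114.0° with length 29.2, so S = (-11.88, 26.68). ∠USR = 113.8° gives SR at 47.80° from the x-axis; with |SR| = 22.6, R = (3.304, 43.42). The perpendicularity gives RQ at right angles to SR, so RQ runs at -42.20°; with |RQ| = 25.6, Q = (22.27, 26.22). ∠RQJ = 136.2° gives QJ at -86.00° from the x-axis; with |QJ| = 20.9, J = (23.73, 5.373). ∠QJP = 82.6° gives JP at 176.6° from the x-axis; with |JP| = 26.2, P = (-2.427, 6.926). ∠JPZ = 61.3° gives PZ at 57.90° from the x-axis; with |PZ| = 18.6, Z = (7.457, 22.68). Then |UZ| = |Z − U| = 23.88.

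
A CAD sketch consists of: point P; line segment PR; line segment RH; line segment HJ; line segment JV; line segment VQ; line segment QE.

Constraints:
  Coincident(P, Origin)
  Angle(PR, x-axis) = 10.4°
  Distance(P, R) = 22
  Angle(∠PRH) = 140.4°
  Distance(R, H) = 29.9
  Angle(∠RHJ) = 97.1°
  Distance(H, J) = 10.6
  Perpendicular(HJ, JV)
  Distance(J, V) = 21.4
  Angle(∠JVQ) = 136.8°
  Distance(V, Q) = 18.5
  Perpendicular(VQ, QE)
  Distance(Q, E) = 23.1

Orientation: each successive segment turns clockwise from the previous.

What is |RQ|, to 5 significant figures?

5.4645

HJ ⟂ JV, so JV runs at 157.90°; with |JV| = 21.4, V = (23.923, -12.386). ∠JVQ = 136.8° gives VQ at 114.70° from the x-axis; with |VQ| = 18.5, Q = (16.193, 4.4218). Then |RQ| = |Q − R| = 5.4645.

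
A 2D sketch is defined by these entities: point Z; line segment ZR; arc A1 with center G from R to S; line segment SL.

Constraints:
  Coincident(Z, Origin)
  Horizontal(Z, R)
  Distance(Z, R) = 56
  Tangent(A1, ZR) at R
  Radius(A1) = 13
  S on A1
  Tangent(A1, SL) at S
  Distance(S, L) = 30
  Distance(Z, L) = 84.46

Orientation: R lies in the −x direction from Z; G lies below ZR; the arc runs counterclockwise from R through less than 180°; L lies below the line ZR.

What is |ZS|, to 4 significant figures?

69.58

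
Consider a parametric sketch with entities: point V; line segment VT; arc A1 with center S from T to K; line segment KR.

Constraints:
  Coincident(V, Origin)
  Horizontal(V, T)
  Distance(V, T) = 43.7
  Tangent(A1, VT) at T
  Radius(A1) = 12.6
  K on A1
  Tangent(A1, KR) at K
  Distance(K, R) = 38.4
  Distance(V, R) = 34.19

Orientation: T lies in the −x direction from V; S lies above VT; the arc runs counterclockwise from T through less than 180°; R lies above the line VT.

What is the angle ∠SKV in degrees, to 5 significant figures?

145.61°

V is at the origin; VT is horizontal with |VT| = 43.7 and T on the −x side, so T = (-43.700, 0.0000). The tangent condition forces ST to be normal to VT, so S = T + (0, 12.6) = (-43.700, 12.600). Since SK ⟂ KR (tangency), |SR| = √(12.6² + 38.4²) = 40.414 regardless of where K sits on A1. So R lies on both circle(V, 34.19) and circle(S, 40.414); the above-VT intersection is R = (-8.8298, 33.030). K is the foot of the tangent from R: K = (-34.259, 4.2562).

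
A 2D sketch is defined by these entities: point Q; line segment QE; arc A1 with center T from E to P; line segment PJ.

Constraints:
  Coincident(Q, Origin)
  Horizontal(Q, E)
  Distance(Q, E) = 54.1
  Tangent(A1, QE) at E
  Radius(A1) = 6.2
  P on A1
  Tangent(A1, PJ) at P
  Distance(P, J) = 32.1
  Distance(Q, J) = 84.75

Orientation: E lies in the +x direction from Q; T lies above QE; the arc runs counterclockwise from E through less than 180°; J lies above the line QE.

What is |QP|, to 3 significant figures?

58.5

Checks: |TP| = 6.200 ✓; ∠(TP, PJ) = 90.00° ✓; |PJ| = 32.10 ✓; |QJ| = 84.75 ✓.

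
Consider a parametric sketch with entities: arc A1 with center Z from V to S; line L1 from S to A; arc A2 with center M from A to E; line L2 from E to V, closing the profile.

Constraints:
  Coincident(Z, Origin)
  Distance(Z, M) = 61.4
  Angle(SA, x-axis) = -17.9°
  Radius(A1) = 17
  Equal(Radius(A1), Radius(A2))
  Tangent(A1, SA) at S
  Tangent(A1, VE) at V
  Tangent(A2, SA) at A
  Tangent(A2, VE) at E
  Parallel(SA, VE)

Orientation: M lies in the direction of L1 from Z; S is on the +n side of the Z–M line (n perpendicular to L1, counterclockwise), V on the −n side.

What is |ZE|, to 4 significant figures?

63.71

The slot axis is L1's direction at -17.9°, so u = (cos -17.9°, sin -17.9°) = (0.9516, -0.3074) and n = (−sin -17.9°, cos -17.9°) = (0.3074, 0.9516). Z is at the origin and M lies 61.4 along u from Z, so M = 61.4·u = (58.43, -18.87). Tangency of A1 to both parallel lines with radius 17.0 puts S and V at Z ± 17.0·n: S = (5.225, 16.18), V = (-5.225, -16.18). Equal radii place A and E the same way about M: A = M + 17.0·n = (63.65, -2.695), E = M − 17.0·n = (53.20, -35.05). Then |ZE| = |E − Z| = 63.71.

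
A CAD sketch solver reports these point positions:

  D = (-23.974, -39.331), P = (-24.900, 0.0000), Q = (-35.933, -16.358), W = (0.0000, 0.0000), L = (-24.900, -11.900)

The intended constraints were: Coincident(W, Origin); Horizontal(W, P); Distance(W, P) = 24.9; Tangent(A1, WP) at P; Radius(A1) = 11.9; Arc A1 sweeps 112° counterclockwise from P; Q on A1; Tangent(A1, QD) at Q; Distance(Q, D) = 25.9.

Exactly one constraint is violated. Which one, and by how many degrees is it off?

Tangent(A1, QD) at Q — off by 5.50°.

W = (0.00, 0.00) ✓; W.y = 0.00, P.y = 0.00 ✓; |WP| = 24.90 ✓; ∠(LP, PW) = 90.00° ✓; |LP| = 11.90 ✓; bearing(L→Q) − bearing(L→P) = 112.0° ✓; |LQ| = 11.90 ✓; ∠(LQ, QD) = 84.50° ✗; |QD| = 25.90 ✓.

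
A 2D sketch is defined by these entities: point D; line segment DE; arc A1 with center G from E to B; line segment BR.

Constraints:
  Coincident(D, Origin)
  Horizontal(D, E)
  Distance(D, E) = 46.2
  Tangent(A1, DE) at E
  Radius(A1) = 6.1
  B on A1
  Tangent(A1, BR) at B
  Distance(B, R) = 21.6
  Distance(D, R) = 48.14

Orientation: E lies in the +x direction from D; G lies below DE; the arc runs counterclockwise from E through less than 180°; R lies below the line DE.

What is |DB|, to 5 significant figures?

40.538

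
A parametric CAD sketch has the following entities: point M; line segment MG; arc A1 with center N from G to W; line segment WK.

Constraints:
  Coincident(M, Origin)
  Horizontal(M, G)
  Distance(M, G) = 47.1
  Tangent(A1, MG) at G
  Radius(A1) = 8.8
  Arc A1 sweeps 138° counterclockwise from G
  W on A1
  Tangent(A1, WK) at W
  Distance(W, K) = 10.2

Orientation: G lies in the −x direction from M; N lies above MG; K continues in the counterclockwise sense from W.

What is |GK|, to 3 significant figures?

22.2

On A1, G sits at bearing -90° from N; a 138° counterclockwise sweep puts W at bearing 48°, so W = N + 8.8·(cos 48°, sin 48°) = (-41.2, 15.3). A1 meets WK tangentially, so NW is at right angles to WK, so WK runs along (−sin 48°, cos 48°); with |WK| = 10.2, K = (-48.8, 22.2). Then |GK| = |K − G| = 22.2.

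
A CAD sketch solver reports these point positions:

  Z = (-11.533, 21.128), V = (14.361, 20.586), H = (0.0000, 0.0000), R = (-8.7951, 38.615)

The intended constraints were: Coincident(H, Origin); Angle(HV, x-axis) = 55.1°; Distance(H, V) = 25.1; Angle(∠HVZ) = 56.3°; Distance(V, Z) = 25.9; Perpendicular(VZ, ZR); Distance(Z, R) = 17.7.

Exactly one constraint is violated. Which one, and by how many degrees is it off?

Perpendicular(VZ, ZR) — off by 7.70°.

H = (0.00, 0.00) ✓; HV at 55.10° ✓; |HV| = 25.10 ✓; ∠HVZ = 56.30° ✓; |VZ| = 25.90 ✓; ∠(VZ, ZR) = 97.70° ✗; |ZR| = 17.70 ✓.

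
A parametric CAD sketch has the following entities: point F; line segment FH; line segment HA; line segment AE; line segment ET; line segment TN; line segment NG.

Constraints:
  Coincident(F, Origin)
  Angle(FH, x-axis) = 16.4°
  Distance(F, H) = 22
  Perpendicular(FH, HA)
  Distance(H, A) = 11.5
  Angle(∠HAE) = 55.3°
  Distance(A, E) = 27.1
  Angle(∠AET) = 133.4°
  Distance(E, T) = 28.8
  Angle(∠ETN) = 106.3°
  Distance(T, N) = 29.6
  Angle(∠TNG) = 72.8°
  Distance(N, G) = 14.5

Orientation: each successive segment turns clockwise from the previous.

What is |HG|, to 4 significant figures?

30.62

F is at the origin; FH runs at 16.4° with length 22.0, so H = (21.10, 6.212). The perpendicularity gives HA at right angles to FH, so HA runs at -73.60°; with |HA| = 11.5, A = (24.35, -4.821). ∠HAE = 55.3° gives AE at 161.7° from the x-axis; with |AE| = 27.1, E = (-1.378, 3.689). ∠AET = 133.4° gives ET at 115.1° from the x-axis; with |ET| = 28.8, T = (-13.59, 29.77). ∠ETN = 106.3° gives TN at 41.40° from the x-axis; with |TN| = 29.6, N = (8.609, 49.34). ∠TNG = 72.8° gives NG at -65.80° from the x-axis; with |NG| = 14.5, G = (14.55, 36.12). Then |HG| = |G − H| = 30.62.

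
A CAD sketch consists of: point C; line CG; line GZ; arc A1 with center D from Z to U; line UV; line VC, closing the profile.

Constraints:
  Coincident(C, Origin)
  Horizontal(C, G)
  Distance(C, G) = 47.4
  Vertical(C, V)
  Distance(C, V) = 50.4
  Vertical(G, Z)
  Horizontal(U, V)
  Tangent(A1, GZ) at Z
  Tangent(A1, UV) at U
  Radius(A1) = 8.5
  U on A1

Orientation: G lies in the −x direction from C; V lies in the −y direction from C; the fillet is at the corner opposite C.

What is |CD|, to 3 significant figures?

57.2

C is at the origin; CG is horizontal with |CG| = 47.4 and G on the −x side, so G = (-47.4, 0.00). C and V share the same x with |CV| = 50.4 and V on the −y side, so V = (0.00, -50.4). The virtual corner opposite C is at (-47.4, -50.4). A1 meets GZ tangentially, so DZ is at right angles to GZ and the tangent condition forces DU to be normal to UV, with radius 8.5, so the center D sits 8.5 in from both sides at D = (-38.9, -41.9). Then |CD| = |D − C| = 57.2.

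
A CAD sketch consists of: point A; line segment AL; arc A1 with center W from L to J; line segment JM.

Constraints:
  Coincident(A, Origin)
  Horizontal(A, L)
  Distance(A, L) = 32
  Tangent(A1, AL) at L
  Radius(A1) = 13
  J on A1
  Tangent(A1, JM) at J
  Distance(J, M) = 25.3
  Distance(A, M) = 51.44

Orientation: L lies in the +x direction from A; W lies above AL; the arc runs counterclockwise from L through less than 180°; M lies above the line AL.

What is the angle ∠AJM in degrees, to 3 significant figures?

84.1°

A is at the origin; AL is horizontal with |AL| = 32.0 and L on the +x side, so L = (32.0, 0.00). The tangent condition forces WL to be normal to AL, so W = L + (0, 13) = (32.0, 13.0). Since WJ ⟂ JM (tangency), |WM| = √(13.0² + 25.3²) = 28.4 regardless of where J sits on A1. So M lies on both circle(A, 51.44) and circle(W, 28.4); the above-AL intersection is M = (30.5, 41.4). J is the foot of the tangent from M: J = (43.2, 19.5).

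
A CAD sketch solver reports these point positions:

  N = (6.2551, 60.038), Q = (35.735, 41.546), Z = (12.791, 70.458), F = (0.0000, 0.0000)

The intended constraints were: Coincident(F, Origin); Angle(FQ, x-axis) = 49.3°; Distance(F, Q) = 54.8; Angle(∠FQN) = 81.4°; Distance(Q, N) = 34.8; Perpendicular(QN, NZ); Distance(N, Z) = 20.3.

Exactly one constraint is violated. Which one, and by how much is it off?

Distance(N, Z) = 20.3 — off by 8.00.

F = (0.00, 0.00) ✓; FQ at 49.30° ✓; |FQ| = 54.80 ✓; ∠FQN = 81.40° ✓; |QN| = 34.80 ✓; ∠(QN, NZ) = 90.00° ✓; |NZ| = 12.30 ✗.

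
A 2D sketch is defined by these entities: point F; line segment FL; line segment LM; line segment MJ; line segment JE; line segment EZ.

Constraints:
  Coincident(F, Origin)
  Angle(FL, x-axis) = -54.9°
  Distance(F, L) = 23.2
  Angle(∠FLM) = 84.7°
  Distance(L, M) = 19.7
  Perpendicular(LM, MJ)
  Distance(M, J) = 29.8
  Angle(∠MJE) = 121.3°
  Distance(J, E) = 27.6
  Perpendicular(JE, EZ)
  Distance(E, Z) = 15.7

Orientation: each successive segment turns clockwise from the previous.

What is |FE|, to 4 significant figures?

21.88

F is at the origin; FL runs at -54.9° with length 23.2, so L = (13.34, -18.98). ∠FLM = 84.7° gives LM at -150.2° from the x-axis; with |LM| = 19.7, M = (-3.755, -28.77). The perpendicularity gives MJ at right angles to LM, so MJ runs at 119.8°; with |MJ| = 29.8, J = (-18.56, -2.912). ∠MJE = 121.3° gives JE at 61.10° from the x-axis; with |JE| = 27.6, E = (-5.226, 21.25). Then |FE| = |E − F| = 21.88.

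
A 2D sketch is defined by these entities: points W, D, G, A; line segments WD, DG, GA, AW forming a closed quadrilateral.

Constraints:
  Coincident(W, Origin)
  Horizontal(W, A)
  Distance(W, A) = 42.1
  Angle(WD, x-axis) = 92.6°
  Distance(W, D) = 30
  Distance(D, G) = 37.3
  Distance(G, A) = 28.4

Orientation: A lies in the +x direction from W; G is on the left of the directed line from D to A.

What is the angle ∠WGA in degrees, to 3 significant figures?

65.0°

W is at the origin; WA is horizontal with |WA| = 42.1 and A in +x, so A = (42.1, 0). WD runs at 92.6° with |WD| = 30.0, so D = (-1.36, 30.0). G is determined by |DG| = 37.3 and |GA| = 28.4 together: it lies at the intersection of circle(D, 37.3) and circle(A, 28.4). With |DA| = 52.8, the foot of the radical line on DA is 31.9 from D and the perpendicular offset is √(37.3² − 31.9²) = 19.3. Taking the left-of-DA solution: G = (35.9, 27.7).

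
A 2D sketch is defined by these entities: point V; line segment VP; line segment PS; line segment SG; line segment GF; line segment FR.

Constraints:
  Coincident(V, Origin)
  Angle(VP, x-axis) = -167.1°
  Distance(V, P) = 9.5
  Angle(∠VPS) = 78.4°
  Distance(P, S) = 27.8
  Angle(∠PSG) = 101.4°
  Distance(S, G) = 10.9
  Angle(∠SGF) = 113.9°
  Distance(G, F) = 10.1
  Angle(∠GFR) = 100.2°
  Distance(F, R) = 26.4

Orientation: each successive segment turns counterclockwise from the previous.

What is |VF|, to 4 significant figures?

21.07

V is at the origin; VP runs at -167.1° with length 9.5, so P = (-9.260, -2.121). ∠VPS = 78.4° gives PS at -65.50° from the x-axis; with |PS| = 27.8, S = (2.268, -27.42). ∠PSG = 101.4° gives SG at 13.10° from the x-axis; with |SG| = 10.9, G = (12.88, -24.95). ∠SGF = 113.9° gives GF at 79.20° from the x-axis; with |GF| = 10.1, F = (14.78, -15.03). Then |VF| = |F − V| = 21.07.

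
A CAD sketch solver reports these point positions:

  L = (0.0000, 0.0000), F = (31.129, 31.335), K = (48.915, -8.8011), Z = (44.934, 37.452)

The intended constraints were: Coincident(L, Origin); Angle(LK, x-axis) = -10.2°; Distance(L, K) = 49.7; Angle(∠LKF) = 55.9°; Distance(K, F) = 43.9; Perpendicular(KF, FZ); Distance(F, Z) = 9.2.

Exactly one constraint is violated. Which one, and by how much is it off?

Distance(F, Z) = 9.2 — off by 5.90.

L = (0.00, 0.00) ✓; LK at -10.20° ✓; |LK| = 49.70 ✓; ∠LKF = 55.90° ✓; |KF| = 43.90 ✓; ∠(KF, FZ) = 90.00° ✓; |FZ| = 15.10 ✗.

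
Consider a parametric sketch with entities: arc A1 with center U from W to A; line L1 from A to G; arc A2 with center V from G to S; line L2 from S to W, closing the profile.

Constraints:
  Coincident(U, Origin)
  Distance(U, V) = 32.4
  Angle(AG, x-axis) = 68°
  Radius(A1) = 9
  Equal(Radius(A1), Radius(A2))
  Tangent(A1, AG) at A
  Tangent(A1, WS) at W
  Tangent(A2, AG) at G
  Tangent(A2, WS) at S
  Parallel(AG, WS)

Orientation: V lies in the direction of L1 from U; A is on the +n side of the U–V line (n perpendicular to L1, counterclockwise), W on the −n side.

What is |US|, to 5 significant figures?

33.627

The slot axis is L1's direction at 68.0°, so u = (cos 68.0°, sin 68.0°) = (0.37461, 0.92718) and n = (−sin 68.0°, cos 68.0°) = (-0.92718, 0.37461). U is at the origin and V lies 32.4 along u from U, so V = 32.4·u = (12.137, 30.041). Tangency of A1 to both parallel lines with radius 9.0 puts A and W at U ± 9.0·n: A = (-8.3447, 3.3715), W = (8.3447, -3.3715). Equal radii place G and S the same way about V: G = V + 9.0·n = (3.7926, 33.412), S = V − 9.0·n = (20.482, 26.669). Then |US| = |S − U| = 33.627.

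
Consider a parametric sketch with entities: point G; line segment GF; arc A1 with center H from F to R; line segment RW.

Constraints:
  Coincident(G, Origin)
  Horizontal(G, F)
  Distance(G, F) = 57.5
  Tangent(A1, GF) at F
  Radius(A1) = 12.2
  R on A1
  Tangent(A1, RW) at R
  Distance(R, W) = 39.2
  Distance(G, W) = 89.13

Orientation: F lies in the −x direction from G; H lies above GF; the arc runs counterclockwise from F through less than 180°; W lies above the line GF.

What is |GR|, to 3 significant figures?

52.3

G is at the origin; G and F share the same y with |GF| = 57.5 and F on the −x side, so F = (-57.5, 0.00). Tangency of A1 to GF means the radius HF is perpendicular to GF, so H = F + (0, 12.2) = (-57.5, 12.2). Since HR ⟂ RW (tangency), |HW| = √(12.2² + 39.2²) = 41.1 regardless of where R sits on A1. So W lies on both circle(G, 89.13) and circle(H, 41.1); the above-GF intersection is W = (-73.9, 49.8). R is the foot of the tangent from W: R = (-48.3, 20.2).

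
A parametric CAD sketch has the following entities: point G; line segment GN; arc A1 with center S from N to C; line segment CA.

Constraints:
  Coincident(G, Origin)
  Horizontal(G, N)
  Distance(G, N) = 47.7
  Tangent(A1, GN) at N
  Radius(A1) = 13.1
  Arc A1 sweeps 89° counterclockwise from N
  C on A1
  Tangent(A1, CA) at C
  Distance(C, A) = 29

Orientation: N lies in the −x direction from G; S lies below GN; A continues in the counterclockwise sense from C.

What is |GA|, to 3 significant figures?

74.2

G is at the origin; GN is horizontal with |GN| = 47.7 and N on the −x side, so N = (-47.7, 0.00). The tangent condition forces SN to be normal to GN, so S = N + (0, -13.1) = (-47.7, -13.1). On A1, N sits at bearing 90° from S; an 89° counterclockwise sweep puts C at bearing 179°, so C = S + 13.1·(cos 179°, sin 179°) = (-60.8, -12.9). Since A1 is tangent to CA there, SC ⟂ CA, so CA runs along (−sin 179°, cos 179°); with |CA| = 29.0, A = (-61.3, -41.9). Then |GA| = |A − G| = 74.2.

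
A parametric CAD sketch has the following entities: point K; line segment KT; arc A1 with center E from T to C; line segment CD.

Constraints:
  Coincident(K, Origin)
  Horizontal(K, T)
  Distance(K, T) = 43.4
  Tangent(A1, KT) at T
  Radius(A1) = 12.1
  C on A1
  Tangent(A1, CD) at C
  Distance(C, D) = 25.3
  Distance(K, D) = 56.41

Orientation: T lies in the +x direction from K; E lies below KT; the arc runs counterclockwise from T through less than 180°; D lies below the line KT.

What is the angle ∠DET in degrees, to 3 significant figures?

173°

K is at the origin; KT is horizontal with |KT| = 43.4 and T on the +x side, so T = (43.4, 0.00). A1 meets KT tangentially, so ET is at right angles to KT, so E = T + (0, -12.1) = (43.4, -12.1). Since EC ⟂ CD (tangency), |ED| = √(12.1² + 25.3²) = 28.0 regardless of where C sits on A1. So D lies on both circle(K, 56.41) and circle(E, 28.0); the below-KT intersection is D = (39.9, -39.9). C is the foot of the tangent from D: C = (31.9, -15.9).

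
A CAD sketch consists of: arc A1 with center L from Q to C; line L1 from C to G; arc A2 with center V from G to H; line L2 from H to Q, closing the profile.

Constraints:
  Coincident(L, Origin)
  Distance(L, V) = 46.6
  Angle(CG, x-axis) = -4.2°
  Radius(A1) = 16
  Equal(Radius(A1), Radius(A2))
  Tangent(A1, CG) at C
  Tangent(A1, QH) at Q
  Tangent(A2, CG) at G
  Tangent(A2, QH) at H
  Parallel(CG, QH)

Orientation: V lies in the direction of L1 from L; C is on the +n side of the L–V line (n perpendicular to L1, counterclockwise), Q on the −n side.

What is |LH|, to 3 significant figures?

49.3

Tangency of A1 to both parallel lines with radius 16.0 puts C and Q at L ± 16.0·n: C = (1.17, 16.0), Q = (-1.17, -16.0). Equal radii place G and H the same way about V: G = V + 16.0·n = (47.6, 12.5), H = V − 16.0·n = (45.3, -19.4). Then |LH| = |H − L| = 49.3.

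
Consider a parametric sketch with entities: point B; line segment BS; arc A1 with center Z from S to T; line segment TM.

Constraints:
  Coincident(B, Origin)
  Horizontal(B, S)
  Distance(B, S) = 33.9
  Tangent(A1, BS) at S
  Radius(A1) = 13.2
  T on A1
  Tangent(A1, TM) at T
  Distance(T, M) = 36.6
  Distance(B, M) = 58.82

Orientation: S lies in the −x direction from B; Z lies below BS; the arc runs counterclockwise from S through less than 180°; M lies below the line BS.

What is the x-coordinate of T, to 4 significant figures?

-45.51

Checks: ∠(ZS, SB) = 90.00° ✓; |ZT| = 13.20 ✓; ∠(ZT, TM) = 90.00° ✓; |TM| = 36.60 ✓; |BM| = 58.82 ✓.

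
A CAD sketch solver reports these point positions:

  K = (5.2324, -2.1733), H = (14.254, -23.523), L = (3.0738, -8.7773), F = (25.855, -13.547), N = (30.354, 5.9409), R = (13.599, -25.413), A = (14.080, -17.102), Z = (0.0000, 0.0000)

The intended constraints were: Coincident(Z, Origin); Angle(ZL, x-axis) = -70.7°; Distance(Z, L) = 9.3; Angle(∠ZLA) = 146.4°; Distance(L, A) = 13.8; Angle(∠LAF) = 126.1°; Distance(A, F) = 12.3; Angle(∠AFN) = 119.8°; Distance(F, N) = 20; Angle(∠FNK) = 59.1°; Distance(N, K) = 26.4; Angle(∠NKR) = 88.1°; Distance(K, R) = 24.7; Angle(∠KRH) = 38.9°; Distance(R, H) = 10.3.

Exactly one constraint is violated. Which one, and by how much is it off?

Distance(R, H) = 10.3 — off by 8.30.

Z = (0.00, 0.00) ✓; ZL at -70.70° ✓; |ZL| = 9.300 ✓; ∠ZLA = 146.4° ✓; |LA| = 13.80 ✓; ∠LAF = 126.1° ✓; |AF| = 12.30 ✓; ∠AFN = 119.8° ✓; |FN| = 20.00 ✓; ∠FNK = 59.10° ✓; |NK| = 26.40 ✓; ∠NKR = 88.10° ✓; |KR| = 24.70 ✓; ∠KRH = 38.91° ✓; |RH| = 2.000 ✗.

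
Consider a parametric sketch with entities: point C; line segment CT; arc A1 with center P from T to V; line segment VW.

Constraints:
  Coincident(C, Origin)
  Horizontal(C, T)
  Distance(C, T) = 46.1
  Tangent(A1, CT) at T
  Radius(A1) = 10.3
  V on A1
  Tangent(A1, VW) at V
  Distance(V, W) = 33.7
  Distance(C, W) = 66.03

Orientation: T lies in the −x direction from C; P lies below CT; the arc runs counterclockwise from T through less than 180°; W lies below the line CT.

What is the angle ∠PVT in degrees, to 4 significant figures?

37.93°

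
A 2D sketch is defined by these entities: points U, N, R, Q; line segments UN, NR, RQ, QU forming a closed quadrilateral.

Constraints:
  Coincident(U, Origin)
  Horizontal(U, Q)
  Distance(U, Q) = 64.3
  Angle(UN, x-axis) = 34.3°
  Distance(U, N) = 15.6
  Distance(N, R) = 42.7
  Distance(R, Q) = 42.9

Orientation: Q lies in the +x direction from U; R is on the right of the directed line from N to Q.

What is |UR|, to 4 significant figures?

43.73

U is at the origin; UQ is horizontal with |UQ| = 64.3 and Q in +x, so Q = (64.3, 0). UN runs at 34.3° with |UN| = 15.6, so N = (12.89, 8.791). R is determined by |NR| = 42.7 and |RQ| = 42.9 together: it lies at the intersection of circle(N, 42.7) and circle(Q, 42.9). With |NQ| = 52.16, the foot of the radical line on NQ is 25.92 from N and the perpendicular offset is √(42.7² − 25.92²) = 33.94. Taking the right-of-NQ solution: R = (32.71, -29.03).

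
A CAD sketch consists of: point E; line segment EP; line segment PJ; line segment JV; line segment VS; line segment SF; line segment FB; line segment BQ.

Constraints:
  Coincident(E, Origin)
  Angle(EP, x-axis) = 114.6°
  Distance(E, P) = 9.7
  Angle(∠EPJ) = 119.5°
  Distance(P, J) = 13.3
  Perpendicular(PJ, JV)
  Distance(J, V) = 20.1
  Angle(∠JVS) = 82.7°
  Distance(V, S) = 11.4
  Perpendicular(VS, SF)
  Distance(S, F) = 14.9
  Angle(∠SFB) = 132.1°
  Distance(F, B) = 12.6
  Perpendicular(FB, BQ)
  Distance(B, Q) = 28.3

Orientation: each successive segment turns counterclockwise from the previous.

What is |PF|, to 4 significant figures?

5.486

E is at the origin; EP runs at 114.6° with length 9.7, so P = (-4.038, 8.820). ∠EPJ = 119.5° gives PJ at 175.1° from the x-axis; with |PJ| = 13.3, J = (-17.29, 9.956). PJ is perpendicular to JV, so JV runs at -94.90°; with |JV| = 20.1, V = (-19.01, -10.07). ∠JVS = 82.7° gives VS at 2.400° from the x-axis; with |VS| = 11.4, S = (-7.616, -9.594). The perpendicularity gives SF at right angles to VS, so SF runs at 92.40°; with |SF| = 14.9, F = (-8.240, 5.293). Then |PF| = |F − P| = 5.486.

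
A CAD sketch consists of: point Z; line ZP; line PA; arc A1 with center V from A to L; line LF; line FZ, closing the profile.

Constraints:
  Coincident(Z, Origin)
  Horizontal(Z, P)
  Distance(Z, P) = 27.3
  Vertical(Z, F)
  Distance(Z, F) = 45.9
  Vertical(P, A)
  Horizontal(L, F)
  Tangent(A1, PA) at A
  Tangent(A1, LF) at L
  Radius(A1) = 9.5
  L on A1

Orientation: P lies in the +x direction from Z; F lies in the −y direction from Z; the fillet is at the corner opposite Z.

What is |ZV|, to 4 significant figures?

40.52

Z is at the origin; Z and P share the same y with |ZP| = 27.3 and P on the +x side, so P = (27.30, 0.000). Z and F share the same x with |ZF| = 45.9 and F on the −y side, so F = (0.000, -45.90). The virtual corner opposite Z is at (27.30, -45.90). Tangency of A1 to PA means the radius VA is perpendicular to PA and tangency of A1 to LF means the radius VL is perpendicular to LF, with radius 9.5, so the center V sits 9.5 in from both sides at V = (17.80, -36.40). Then |ZV| = |V − Z| = 40.52.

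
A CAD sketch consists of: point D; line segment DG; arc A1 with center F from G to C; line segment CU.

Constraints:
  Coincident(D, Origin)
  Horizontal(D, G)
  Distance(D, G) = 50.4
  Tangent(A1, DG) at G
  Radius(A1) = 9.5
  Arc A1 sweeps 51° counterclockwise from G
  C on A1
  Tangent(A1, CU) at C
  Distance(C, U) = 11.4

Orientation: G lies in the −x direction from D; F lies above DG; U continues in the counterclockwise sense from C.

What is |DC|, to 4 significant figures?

43.16

D is at the origin; D and G share the same y with |DG| = 50.4 and G on the −x side, so G = (-50.40, 0.000). Since A1 is tangent to DG there, FG ⟂ DG, so F = G + (0, 9.5) = (-50.40, 9.500). On A1, G sits at bearing -90° from F; a 51° counterclockwise sweep puts C at bearing -39°, so C = F + 9.5·(cos -39°, sin -39°) = (-43.02, 3.521). Then |DC| = |C − D| = 43.16.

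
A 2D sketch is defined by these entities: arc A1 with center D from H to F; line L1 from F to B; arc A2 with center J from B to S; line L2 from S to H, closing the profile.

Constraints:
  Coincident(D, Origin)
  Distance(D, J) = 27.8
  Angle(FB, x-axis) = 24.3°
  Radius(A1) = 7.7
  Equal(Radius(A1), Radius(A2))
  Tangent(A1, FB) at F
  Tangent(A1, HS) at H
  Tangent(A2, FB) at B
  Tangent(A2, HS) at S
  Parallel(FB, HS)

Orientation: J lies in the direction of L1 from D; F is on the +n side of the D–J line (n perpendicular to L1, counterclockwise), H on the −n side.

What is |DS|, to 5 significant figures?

28.847

The slot axis is L1's direction at 24.3°, so u = (cos 24.3°, sin 24.3°) = (0.91140, 0.41151) and n = (−sin 24.3°, cos 24.3°) = (-0.41151, 0.91140). D is at the origin and J lies 27.8 along u from D, so J = 27.8·u = (25.337, 11.440). Tangency of A1 to both parallel lines with radius 7.7 puts F and H at D ± 7.7·n: F = (-3.1687, 7.0178), H = (3.1687, -7.0178). Equal radii place B and S the same way about J: B = J + 7.7·n = (22.168, 18.458), S = J − 7.7·n = (28.506, 4.4223). Then |DS| = |S − D| = 28.847.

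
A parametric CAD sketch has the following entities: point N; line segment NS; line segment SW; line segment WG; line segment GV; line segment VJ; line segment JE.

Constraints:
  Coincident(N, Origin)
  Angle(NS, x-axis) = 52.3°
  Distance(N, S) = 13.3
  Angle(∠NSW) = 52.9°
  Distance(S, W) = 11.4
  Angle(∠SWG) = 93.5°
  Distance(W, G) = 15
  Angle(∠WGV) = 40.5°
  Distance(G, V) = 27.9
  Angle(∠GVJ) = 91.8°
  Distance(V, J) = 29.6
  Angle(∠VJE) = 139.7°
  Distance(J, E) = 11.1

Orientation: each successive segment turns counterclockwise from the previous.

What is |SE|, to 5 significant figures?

36.823

∠GVJ = 91.8° gives VJ at 133.60° from the x-axis; with |VJ| = 29.6, J = (-5.1612, 36.982). ∠VJE = 139.7° gives JE at 173.90° from the x-axis; with |JE| = 11.1, E = (-16.198, 38.162). Then |SE| = |E − S| = 36.823.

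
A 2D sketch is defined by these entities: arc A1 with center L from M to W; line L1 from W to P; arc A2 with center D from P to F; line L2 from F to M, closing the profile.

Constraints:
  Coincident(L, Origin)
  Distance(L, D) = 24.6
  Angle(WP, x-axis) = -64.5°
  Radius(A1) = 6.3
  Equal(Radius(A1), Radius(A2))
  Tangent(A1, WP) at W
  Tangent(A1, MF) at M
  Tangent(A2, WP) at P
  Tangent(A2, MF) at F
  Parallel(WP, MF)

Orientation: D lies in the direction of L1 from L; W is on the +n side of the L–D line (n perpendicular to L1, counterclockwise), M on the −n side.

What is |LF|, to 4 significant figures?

25.39

Tangency of A1 to both parallel lines with radius 6.3 puts W and M at L ± 6.3·n: W = (5.686, 2.712), M = (-5.686, -2.712). Equal radii place P and F the same way about D: P = D + 6.3·n = (16.28, -19.49), F = D − 6.3·n = (4.904, -24.92). Then |LF| = |F − L| = 25.39.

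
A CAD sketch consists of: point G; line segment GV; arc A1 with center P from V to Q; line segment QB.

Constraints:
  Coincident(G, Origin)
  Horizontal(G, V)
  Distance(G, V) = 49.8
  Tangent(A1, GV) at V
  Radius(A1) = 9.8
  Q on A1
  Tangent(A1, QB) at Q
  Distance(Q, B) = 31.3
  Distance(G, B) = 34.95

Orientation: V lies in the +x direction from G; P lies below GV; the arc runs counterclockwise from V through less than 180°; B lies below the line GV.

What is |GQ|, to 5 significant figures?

42.500

G is at the origin; GV is horizontal with |GV| = 49.8 and V on the +x side, so V = (49.800, 0.0000). A1 meets GV tangentially, so PV is at right angles to GV, so P = V + (0, -9.8) = (49.800, -9.8000). Since PQ ⟂ QB (tangency), |PB| = √(9.8² + 31.3²) = 32.798 regardless of where Q sits on A1. So B lies on both circle(G, 34.95) and circle(P, 32.798); the below-GV intersection is B = (21.981, -27.173). Q is the foot of the tangent from B: Q = (42.363, -3.4184).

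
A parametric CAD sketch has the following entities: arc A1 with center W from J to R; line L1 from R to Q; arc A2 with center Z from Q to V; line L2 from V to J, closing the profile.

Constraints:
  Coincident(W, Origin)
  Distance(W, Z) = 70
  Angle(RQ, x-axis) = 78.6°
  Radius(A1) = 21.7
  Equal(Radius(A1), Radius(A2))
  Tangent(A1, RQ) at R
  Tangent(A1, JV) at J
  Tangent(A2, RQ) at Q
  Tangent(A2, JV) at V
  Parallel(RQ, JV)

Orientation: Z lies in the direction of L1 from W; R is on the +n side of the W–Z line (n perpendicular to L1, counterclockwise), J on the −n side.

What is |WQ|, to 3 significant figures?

73.3

Tangency of A1 to both parallel lines with radius 21.7 puts R and J at W ± 21.7·n: R = (-21.3, 4.29), J = (21.3, -4.29). Equal radii place Q and V the same way about Z: Q = Z + 21.7·n = (-7.44, 72.9), V = Z − 21.7·n = (35.1, 64.3). Then |WQ| = |Q − W| = 73.3.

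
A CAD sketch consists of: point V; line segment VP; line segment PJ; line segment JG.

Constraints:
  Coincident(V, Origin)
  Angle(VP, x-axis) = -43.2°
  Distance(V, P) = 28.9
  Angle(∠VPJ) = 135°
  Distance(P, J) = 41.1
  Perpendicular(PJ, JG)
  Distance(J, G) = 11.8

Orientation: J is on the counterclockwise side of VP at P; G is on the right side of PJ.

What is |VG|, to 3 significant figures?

69.5

V is at the origin; VP runs at -43.2° with length 28.9, so P = 28.9·(cos -43.2°, sin -43.2°) = (21.1, -19.8). ∠VPJ = 135.0°, so PJ runs at -43.2° + (180° − 135.0°) = 1.80° from the x-axis; with |PJ| = 41.1, J = P + 41.1·(cos 1.80°, sin 1.80°) = (62.1, -18.5). PJ ⟂ JG; with |JG| = 11.8 on the right of PJ, G = J + 11.8·(0.0314, -1.00) = (62.5, -30.3). Then |VG| = |G − V| = 69.5.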